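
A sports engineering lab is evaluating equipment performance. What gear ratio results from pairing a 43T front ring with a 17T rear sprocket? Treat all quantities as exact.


GR = front_teeth / rear_teeth
GR = 43 / 17
GR = 2.5294

2.5294


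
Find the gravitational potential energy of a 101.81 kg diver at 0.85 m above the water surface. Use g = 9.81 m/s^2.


PE = m * g * h
PE = 101.81 * 9.81 * 0.85
PE = 998.7561 * 0.85 = 848.9427 J

848.9427 J


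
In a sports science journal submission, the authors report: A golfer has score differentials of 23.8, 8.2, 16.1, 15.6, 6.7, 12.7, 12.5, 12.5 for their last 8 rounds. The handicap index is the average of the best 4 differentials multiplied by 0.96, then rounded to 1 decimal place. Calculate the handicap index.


All differentials: 23.8, 8.2, 16.1, 15.6, 6.7, 12.7, 12.5, 12.5
Sorted: 6.7, 8.2, 12.5, 12.5, 12.7, 15.6, 16.1, 23.8
Best 4: 6.7, 8.2, 12.5, 12.5
Average of best = 39.9 / 4 = 9.975
Raw index = 9.975 * 0.96 = 9.576
Handicap index = round(9.576, 1) = 9.6

9.6


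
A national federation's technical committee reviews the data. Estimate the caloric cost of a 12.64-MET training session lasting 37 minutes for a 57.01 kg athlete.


kcal = MET * mass * time_hr
Convert time: 37 min = 0.6167 hr
kcal = 12.64 * 57.01 * 0.6167
kcal = 444.3739 kcal

444.3739 kcal


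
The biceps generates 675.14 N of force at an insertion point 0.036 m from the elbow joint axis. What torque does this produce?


tau = F * d
tau = 675.14 * 0.036
tau = 24.305 N*m

24.305 N*m


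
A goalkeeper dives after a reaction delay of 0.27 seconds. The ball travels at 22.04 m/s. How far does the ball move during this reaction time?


d = v * t
d = 22.04 * 0.27
d = 5.9508 m

5.9508 m


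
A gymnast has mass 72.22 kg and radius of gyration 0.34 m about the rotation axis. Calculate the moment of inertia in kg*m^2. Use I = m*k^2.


I = m * k^2
I = 72.22 * 0.34^2
I = 72.22 * 0.1156 = 8.3486 kg*m^2

8.3486 kg*m^2


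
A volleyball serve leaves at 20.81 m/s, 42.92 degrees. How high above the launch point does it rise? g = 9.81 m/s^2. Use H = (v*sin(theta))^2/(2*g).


H = (v*sin(theta))^2 / (2*g)
vy = v*sin(theta) = 20.81 * sin(42.92 deg) = 14.1711 m/s
H = vy^2 / (2*g) = 200.8207 / (2*9.81)
H = 200.8207 / 19.62 = 10.2355 m

10.2355 m


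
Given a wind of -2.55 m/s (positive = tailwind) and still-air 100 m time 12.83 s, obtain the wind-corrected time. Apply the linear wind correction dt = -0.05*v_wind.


dt = -0.05 * v_wind = -0.05 * -2.55 = 0.1275 s
t_corrected = t_still + dt = 12.83 + (0.1275)
t_corrected = 12.9575 s

12.9575 s


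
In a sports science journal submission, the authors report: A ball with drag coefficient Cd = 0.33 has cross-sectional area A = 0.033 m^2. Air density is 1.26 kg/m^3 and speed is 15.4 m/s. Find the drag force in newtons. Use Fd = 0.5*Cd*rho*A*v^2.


Fd = 0.5 * Cd * rho * A * v^2
Fd = 0.5 * 0.33 * 1.26 * 0.033 * 15.4^2
v^2 = 237.16
Fd = 0.5 * 0.33 * 1.26 * 0.033 * 237.16 = 1.6271 N

1.6271 N


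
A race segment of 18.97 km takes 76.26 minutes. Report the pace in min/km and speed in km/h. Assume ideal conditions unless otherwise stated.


Pace = time / distance = 76.26 min / 18.97 km = 4.02 min/km
Speed = distance / time_in_hours = 18.97 / 1.271 hr
Speed = 14.9253 km/h

4.02 min/km, 14.9253 km/h


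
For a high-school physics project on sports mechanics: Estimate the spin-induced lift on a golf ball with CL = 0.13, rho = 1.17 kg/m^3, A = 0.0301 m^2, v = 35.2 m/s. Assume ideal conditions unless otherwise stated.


FM = 0.5 * CL * rho * A * v^2
FM = 0.5 * 0.13 * 1.17 * 0.0301 * 35.2^2
v^2 = 1239.04
FM = 0.5 * 0.13 * 1.17 * 0.0301 * 1239.04 = 2.8363 N

2.8363 N


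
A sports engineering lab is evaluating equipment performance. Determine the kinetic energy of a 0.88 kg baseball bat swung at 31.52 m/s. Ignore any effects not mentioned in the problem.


KE = 0.5 * m * v^2
KE = 0.5 * 0.88 * 31.52^2
KE = 0.5 * 0.88 * 993.5104 = 437.1446 J

437.1446 J


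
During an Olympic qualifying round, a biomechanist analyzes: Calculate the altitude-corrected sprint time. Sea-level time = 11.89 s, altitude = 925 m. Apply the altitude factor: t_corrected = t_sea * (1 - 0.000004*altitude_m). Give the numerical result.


Correction factor = 1 - 0.000004 * 925 = 0.9963
t_corrected = t_sea * factor = 11.89 * 0.9963
t_corrected = 11.846 s

11.846 s


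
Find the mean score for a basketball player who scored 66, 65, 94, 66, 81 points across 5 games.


Average = sum / n
Sum = 372
Average = 372 / 5 = 74.4

74.4


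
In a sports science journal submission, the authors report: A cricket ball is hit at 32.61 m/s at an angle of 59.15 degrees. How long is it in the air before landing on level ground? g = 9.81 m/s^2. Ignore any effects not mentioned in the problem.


T = 2*v*sin(theta)/g
sin(theta) = sin(59.15 deg) = 0.8585
T = 2*32.61*0.8585 / 9.81
T = 55.9922 / 9.81 = 5.7077 s

5.7077 s


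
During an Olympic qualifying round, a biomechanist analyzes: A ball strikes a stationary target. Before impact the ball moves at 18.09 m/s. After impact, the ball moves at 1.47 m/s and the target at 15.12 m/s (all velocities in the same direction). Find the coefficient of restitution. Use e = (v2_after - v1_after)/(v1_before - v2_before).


e = (v2_after - v1_after) / (v1_before - v2_before)
Numerator = 15.12 - 1.47 = 13.65
Denominator = 18.09 - 0 = 18.09
e = 13.65 / 18.09 = 0.7546

0.7546


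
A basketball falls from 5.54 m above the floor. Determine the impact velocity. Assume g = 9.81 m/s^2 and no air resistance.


v = sqrt(2 * g * h)
v = sqrt(2 * 9.81 * 5.54)
v = sqrt(108.6948) = 10.4257 m/s

10.4257 m/s


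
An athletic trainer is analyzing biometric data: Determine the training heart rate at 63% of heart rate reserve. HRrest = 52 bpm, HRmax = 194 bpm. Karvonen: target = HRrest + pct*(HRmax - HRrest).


Target = HRrest + pct*(HRmax - HRrest)
Heart rate reserve = HRmax - HRrest = 194 - 52 = 142 bpm
Fraction = 63% = 0.63
Target = 52 + 0.63 * 142
Target = 52 + 89.46 = 141.46 bpm

141.46 bpm


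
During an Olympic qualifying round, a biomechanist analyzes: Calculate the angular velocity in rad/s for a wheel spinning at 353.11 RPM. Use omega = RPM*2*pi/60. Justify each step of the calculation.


omega = RPM * 2 * pi / 60
omega = 353.11 * 2 * 3.14159 / 60
omega = 2218.6556 / 60 = 36.9776 rad/s

36.9776 rad/s


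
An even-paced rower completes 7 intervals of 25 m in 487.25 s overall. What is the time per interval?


Split time = total_time / n_laps = 487.25 / 7
Split time = 69.6071 s per lap

69.6071 s


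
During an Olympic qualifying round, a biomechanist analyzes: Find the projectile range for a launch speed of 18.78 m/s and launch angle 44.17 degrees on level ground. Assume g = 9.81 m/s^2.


R = v^2 * sin(2*theta) / g
Convert angle to radians: theta = 44.17 deg = 0.7709 rad
sin(2*theta) = sin(1.5418) = 0.9996
R = 18.78^2 * 0.9996 / 9.81
R = 352.6884 * 0.9996 / 9.81 = 35.9368 m

35.9368 m


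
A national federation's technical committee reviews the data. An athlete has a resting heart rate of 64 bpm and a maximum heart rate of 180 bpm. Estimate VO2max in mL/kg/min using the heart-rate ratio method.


VO2max = 15.3 * HRmax / HRrest
VO2max = 15.3 * 180 / 64
VO2max = 2754 / 64 = 43.0312 mL/kg/min

43.0312 mL/kg/min


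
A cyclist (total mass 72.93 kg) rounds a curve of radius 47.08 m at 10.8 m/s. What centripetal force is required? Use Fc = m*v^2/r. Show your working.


Fc = m * v^2 / r
v^2 = 10.8^2 = 116.64
Fc = 72.93 * 116.64 / 47.08
Fc = 8506.5552 / 47.08 = 180.683 N

180.683 N


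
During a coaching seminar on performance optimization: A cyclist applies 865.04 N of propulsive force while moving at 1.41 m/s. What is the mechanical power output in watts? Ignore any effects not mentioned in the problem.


P = F * v
P = 865.04 * 1.41
P = 1219.7064 W

1219.7064 W


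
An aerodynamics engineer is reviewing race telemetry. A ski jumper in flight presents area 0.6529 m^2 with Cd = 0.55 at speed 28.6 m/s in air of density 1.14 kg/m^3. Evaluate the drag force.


Fd = 0.5 * Cd * rho * A * v^2
Fd = 0.5 * 0.55 * 1.14 * 0.6529 * 28.6^2
v^2 = 817.96
Fd = 0.5 * 0.55 * 1.14 * 0.6529 * 817.96 = 167.4234 N

167.4234 N


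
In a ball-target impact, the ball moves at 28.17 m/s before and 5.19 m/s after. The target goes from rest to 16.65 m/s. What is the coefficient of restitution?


e = (v2_after - v1_after) / (v1_before - v2_before)
Numerator = 16.65 - 5.19 = 11.46
Denominator = 28.17 - 0 = 28.17
e = 11.46 / 28.17 = 0.4068

0.4068


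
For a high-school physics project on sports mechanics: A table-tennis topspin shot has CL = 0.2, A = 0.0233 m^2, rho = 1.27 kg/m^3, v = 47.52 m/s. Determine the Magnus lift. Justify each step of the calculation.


FM = 0.5 * CL * rho * A * v^2
FM = 0.5 * 0.2 * 1.27 * 0.0233 * 47.52^2
v^2 = 2258.1504
FM = 0.5 * 0.2 * 1.27 * 0.0233 * 2258.1504 = 6.6821 N

6.6821 N


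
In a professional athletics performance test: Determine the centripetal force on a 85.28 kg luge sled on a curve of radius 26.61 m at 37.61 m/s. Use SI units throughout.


Fc = m * v^2 / r
v^2 = 37.61^2 = 1414.5121
Fc = 85.28 * 1414.5121 / 26.61
Fc = 120629.5919 / 26.61 = 4533.2428 N

4533.2428 N


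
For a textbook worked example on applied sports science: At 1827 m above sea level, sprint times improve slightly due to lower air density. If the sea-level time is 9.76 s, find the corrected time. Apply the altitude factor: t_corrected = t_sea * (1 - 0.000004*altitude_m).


Correction factor = 1 - 0.000004 * 1827 = 0.992692
t_corrected = t_sea * factor = 9.76 * 0.992692
t_corrected = 9.6887 s

9.6887 s


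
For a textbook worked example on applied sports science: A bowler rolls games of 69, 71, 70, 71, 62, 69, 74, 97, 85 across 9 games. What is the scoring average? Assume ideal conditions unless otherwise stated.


Average = sum / n
Sum = 668
Average = 668 / 9 = 74.2222

74.2222


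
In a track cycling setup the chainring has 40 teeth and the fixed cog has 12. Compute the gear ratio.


GR = front_teeth / rear_teeth
GR = 40 / 12
GR = 3.3333

3.3333


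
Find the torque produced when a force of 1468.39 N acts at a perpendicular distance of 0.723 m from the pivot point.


tau = F * d
tau = 1468.39 * 0.723
tau = 1061.646 N*m

1061.646 N*m


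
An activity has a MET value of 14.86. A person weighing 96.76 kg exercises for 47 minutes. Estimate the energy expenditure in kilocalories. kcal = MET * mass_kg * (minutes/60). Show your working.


kcal = MET * mass * time_hr
Convert time: 47 min = 0.7833 hr
kcal = 14.86 * 96.76 * 0.7833
kcal = 1126.3187 kcal

1126.3187 kcal


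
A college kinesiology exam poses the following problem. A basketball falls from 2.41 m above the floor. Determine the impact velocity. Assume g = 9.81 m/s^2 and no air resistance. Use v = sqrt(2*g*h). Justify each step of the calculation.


v = sqrt(2 * g * h)
v = sqrt(2 * 9.81 * 2.41)
v = sqrt(47.2842) = 6.8764 m/s

6.8764 m/s


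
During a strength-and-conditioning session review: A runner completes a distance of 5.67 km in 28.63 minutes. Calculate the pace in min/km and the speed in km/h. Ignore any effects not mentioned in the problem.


Pace = time / distance = 28.63 min / 5.67 km = 5.0494 min/km
Speed = distance / time_in_hours = 5.67 / 0.4772 hr
Speed = 11.8826 km/h

5.0494 min/km, 11.8826 km/h


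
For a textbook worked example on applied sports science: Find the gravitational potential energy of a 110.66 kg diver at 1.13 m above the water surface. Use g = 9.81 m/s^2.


PE = m * g * h
PE = 110.66 * 9.81 * 1.13
PE = 1085.5746 * 1.13 = 1226.6993 J

1226.6993 J


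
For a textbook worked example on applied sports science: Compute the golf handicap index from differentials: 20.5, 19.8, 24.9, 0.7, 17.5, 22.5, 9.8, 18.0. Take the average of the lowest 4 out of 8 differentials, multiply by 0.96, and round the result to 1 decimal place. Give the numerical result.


All differentials: 20.5, 19.8, 24.9, 0.7, 17.5, 22.5, 9.8, 18.0
Sorted: 0.7, 9.8, 17.5, 18.0, 19.8, 20.5, 22.5, 24.9
Best 4: 0.7, 9.8, 17.5, 18.0
Average of best = 46 / 4 = 11.5
Raw index = 11.5 * 0.96 = 11.04
Handicap index = round(11.04, 1) = 11.0

11.0


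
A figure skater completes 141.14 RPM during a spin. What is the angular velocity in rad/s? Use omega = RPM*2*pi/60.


omega = RPM * 2 * pi / 60
omega = 141.14 * 2 * 3.14159 / 60
omega = 886.8088 / 60 = 14.7801 rad/s

14.7801 rad/s


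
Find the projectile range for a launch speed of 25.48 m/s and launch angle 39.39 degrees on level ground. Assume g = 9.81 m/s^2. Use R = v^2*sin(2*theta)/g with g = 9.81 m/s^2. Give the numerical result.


R = v^2 * sin(2*theta) / g
Convert angle to radians: theta = 39.39 deg = 0.6875 rad
sin(2*theta) = sin(1.375) = 0.9809
R = 25.48^2 * 0.9809 / 9.81
R = 649.2304 * 0.9809 / 9.81 = 64.9156 m

64.9156 m


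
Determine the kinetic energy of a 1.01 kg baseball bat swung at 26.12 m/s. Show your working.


KE = 0.5 * m * v^2
KE = 0.5 * 1.01 * 26.12^2
KE = 0.5 * 1.01 * 682.2544 = 344.5385 J

344.5385 J


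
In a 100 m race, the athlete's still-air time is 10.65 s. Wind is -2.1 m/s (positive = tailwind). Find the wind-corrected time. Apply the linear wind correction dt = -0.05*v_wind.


dt = -0.05 * v_wind = -0.05 * -2.1 = 0.105 s
t_corrected = t_still + dt = 10.65 + (0.105)
t_corrected = 10.755 s

10.755 s


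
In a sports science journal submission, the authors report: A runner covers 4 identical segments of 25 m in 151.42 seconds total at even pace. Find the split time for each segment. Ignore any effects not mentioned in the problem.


Split time = total_time / n_laps = 151.42 / 4
Split time = 37.855 s per lap

37.855 s


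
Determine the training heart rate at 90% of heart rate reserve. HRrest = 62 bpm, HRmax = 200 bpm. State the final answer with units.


Target = HRrest + pct*(HRmax - HRrest)
Heart rate reserve = HRmax - HRrest = 200 - 62 = 138 bpm
Fraction = 90% = 0.9
Target = 62 + 0.9 * 138
Target = 62 + 124.2 = 186.2 bpm

186.2 bpm


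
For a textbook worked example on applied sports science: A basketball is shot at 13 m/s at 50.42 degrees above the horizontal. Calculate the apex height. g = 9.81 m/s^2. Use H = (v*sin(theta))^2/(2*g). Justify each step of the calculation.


H = (v*sin(theta))^2 / (2*g)
vy = v*sin(theta) = 13 * sin(50.42 deg) = 10.0196 m/s
H = vy^2 / (2*g) = 100.3917 / (2*9.81)
H = 100.3917 / 19.62 = 5.1168 m

5.1168 m


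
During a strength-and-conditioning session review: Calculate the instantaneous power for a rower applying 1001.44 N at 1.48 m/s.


P = F * v
P = 1001.44 * 1.48
P = 1482.1312 W

1482.1312 W


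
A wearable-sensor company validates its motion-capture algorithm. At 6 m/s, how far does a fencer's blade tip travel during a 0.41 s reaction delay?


d = v * t
d = 6 * 0.41
d = 2.46 m

2.46 m


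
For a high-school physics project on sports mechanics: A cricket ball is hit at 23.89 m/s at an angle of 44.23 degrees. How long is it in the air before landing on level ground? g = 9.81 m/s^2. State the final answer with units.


T = 2*v*sin(theta)/g
sin(theta) = sin(44.23 deg) = 0.6975
T = 2*23.89*0.6975 / 9.81
T = 33.3285 / 9.81 = 3.3974 s

3.3974 s


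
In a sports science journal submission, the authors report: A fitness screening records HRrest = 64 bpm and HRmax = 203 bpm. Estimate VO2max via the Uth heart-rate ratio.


VO2max = 15.3 * HRmax / HRrest
VO2max = 15.3 * 203 / 64
VO2max = 3105.9 / 64 = 48.5297 mL/kg/min

48.5297 mL/kg/min


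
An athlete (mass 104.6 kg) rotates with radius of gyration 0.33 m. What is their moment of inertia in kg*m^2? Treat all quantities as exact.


I = m * k^2
I = 104.6 * 0.33^2
I = 104.6 * 0.1089 = 11.3909 kg*m^2

11.3909 kg*m^2


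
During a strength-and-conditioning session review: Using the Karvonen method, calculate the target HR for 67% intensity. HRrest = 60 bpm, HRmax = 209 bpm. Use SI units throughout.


Target = HRrest + pct*(HRmax - HRrest)
Heart rate reserve = HRmax - HRrest = 209 - 60 = 149 bpm
Fraction = 67% = 0.67
Target = 60 + 0.67 * 149
Target = 60 + 99.83 = 159.83 bpm

159.83 bpm


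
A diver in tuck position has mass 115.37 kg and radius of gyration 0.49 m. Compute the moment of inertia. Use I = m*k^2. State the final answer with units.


I = m * k^2
I = 115.37 * 0.49^2
I = 115.37 * 0.2401 = 27.7003 kg*m^2

27.7003 kg*m^2


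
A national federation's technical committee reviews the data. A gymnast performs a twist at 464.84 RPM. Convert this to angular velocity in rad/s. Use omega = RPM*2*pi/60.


omega = RPM * 2 * pi / 60
omega = 464.84 * 2 * 3.14159 / 60
omega = 2920.6759 / 60 = 48.6779 rad/s

48.6779 rad/s


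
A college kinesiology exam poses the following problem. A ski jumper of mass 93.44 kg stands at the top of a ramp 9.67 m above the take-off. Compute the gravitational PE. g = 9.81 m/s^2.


PE = m * g * h
PE = 93.44 * 9.81 * 9.67
PE = 916.6464 * 9.67 = 8863.9707 J

8863.9707 J


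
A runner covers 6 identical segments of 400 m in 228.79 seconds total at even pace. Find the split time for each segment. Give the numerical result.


Split time = total_time / n_laps = 228.79 / 6
Split time = 38.1317 s per lap

38.1317 s


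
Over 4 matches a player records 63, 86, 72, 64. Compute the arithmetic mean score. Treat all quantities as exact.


Average = sum / n
Sum = 285
Average = 285 / 4 = 71.25

71.25


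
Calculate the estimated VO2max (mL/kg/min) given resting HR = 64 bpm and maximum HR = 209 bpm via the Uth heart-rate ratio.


VO2max = 15.3 * HRmax / HRrest
VO2max = 15.3 * 209 / 64
VO2max = 3197.7 / 64 = 49.9641 mL/kg/min

49.9641 mL/kg/min


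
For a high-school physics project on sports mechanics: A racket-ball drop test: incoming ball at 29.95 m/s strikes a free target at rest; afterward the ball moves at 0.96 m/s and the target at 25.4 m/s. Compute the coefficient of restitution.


e = (v2_after - v1_after) / (v1_before - v2_before)
Numerator = 25.4 - 0.96 = 24.44
Denominator = 29.95 - 0 = 29.95
e = 24.44 / 29.95 = 0.816

0.816


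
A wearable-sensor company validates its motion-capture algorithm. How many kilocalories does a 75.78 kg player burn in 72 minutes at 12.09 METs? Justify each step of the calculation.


kcal = MET * mass * time_hr
Convert time: 72 min = 1.2 hr
kcal = 12.09 * 75.78 * 1.2
kcal = 1099.4162 kcal

1099.4162 kcal


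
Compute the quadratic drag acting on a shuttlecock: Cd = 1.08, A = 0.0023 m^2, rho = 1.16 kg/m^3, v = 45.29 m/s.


Fd = 0.5 * Cd * rho * A * v^2
Fd = 0.5 * 1.08 * 1.16 * 0.0023 * 45.29^2
v^2 = 2051.1841
Fd = 0.5 * 1.08 * 1.16 * 0.0023 * 2051.1841 = 2.9552 N

2.9552 N


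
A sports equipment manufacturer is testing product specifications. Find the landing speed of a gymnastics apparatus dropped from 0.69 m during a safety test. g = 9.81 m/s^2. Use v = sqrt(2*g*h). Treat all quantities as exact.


v = sqrt(2 * g * h)
v = sqrt(2 * 9.81 * 0.69)
v = sqrt(13.5378) = 3.6794 m/s

3.6794 m/s


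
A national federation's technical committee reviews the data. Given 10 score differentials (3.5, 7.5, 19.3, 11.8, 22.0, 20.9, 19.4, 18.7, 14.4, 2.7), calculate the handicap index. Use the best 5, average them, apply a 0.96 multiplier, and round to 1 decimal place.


All differentials: 3.5, 7.5, 19.3, 11.8, 22.0, 20.9, 19.4, 18.7, 14.4, 2.7
Sorted: 2.7, 3.5, 7.5, 11.8, 14.4, 18.7, 19.3, 19.4, 20.9, 22.0
Best 5: 2.7, 3.5, 7.5, 11.8, 14.4
Average of best = 39.9 / 5 = 7.98
Raw index = 7.98 * 0.96 = 7.6608
Handicap index = round(7.6608, 1) = 7.7

7.7


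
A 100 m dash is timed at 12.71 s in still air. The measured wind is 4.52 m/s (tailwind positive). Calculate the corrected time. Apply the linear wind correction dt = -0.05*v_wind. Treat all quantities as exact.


dt = -0.05 * v_wind = -0.05 * 4.52 = -0.226 s
t_corrected = t_still + dt = 12.71 + (-0.226)
t_corrected = 12.484 s

12.484 s


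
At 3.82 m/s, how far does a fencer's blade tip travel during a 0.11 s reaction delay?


d = v * t
d = 3.82 * 0.11
d = 0.4202 m

0.4202 m


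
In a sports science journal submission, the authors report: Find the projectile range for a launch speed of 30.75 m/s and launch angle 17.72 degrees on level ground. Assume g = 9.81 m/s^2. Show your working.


R = v^2 * sin(2*theta) / g
Convert angle to radians: theta = 17.72 deg = 0.3093 rad
sin(2*theta) = sin(0.6185) = 0.5799
R = 30.75^2 * 0.5799 / 9.81
R = 945.5625 * 0.5799 / 9.81 = 55.8904 m

55.8904 m


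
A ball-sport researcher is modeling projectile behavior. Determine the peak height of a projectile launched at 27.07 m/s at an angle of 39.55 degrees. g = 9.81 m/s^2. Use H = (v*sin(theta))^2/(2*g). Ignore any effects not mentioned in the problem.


H = (v*sin(theta))^2 / (2*g)
vy = v*sin(theta) = 27.07 * sin(39.55 deg) = 17.2369 m/s
H = vy^2 / (2*g) = 297.1093 / (2*9.81)
H = 297.1093 / 19.62 = 15.1432 m

15.1432 m


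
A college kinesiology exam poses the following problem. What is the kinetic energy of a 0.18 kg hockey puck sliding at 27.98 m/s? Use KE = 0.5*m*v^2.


KE = 0.5 * m * v^2
KE = 0.5 * 0.18 * 27.98^2
KE = 0.5 * 0.18 * 782.8804 = 70.4592 J

70.4592 J


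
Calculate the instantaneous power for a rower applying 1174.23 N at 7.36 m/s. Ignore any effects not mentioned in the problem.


P = F * v
P = 1174.23 * 7.36
P = 8642.3328 W

8642.3328 W


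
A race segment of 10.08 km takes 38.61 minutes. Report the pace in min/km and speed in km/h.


Pace = time / distance = 38.61 min / 10.08 km = 3.8304 min/km
Speed = distance / time_in_hours = 10.08 / 0.6435 hr
Speed = 15.6643 km/h

3.8304 min/km, 15.6643 km/h


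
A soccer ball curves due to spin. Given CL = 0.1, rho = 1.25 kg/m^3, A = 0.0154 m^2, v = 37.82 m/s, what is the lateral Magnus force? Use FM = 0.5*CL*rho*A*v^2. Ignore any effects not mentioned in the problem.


FM = 0.5 * CL * rho * A * v^2
FM = 0.5 * 0.1 * 1.25 * 0.0154 * 37.82^2
v^2 = 1430.3524
FM = 0.5 * 0.1 * 1.25 * 0.0154 * 1430.3524 = 1.3767 N

1.3767 N


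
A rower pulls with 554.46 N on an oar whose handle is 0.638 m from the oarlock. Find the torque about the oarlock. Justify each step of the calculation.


tau = F * d
tau = 554.46 * 0.638
tau = 353.7455 N*m

353.7455 N*m


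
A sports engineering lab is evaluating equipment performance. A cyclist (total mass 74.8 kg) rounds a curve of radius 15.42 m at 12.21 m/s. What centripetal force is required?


Fc = m * v^2 / r
v^2 = 12.21^2 = 149.0841
Fc = 74.8 * 149.0841 / 15.42
Fc = 11151.4907 / 15.42 = 723.1836 N

723.1836 N


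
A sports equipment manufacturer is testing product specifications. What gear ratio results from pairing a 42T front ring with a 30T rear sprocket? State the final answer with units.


GR = front_teeth / rear_teeth
GR = 42 / 30
GR = 1.4

1.4


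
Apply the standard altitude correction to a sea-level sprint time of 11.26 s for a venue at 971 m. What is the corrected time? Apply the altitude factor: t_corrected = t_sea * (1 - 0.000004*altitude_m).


Correction factor = 1 - 0.000004 * 971 = 0.996116
t_corrected = t_sea * factor = 11.26 * 0.996116
t_corrected = 11.2163 s

11.2163 s


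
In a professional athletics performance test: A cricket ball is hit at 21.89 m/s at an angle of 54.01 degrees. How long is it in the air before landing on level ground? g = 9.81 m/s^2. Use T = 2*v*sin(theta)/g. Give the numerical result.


T = 2*v*sin(theta)/g
sin(theta) = sin(54.01 deg) = 0.8091
T = 2*21.89*0.8091 / 9.81
T = 35.4233 / 9.81 = 3.6109 s

3.6109 s


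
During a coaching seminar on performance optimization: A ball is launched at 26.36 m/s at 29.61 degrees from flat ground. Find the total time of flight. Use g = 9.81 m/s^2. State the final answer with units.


T = 2*v*sin(theta)/g
sin(theta) = sin(29.61 deg) = 0.4941
T = 2*26.36*0.4941 / 9.81
T = 26.0486 / 9.81 = 2.6553 s

2.6553 s


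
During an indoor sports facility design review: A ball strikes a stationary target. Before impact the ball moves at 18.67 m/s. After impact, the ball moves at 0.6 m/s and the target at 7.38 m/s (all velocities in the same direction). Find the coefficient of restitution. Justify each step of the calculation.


e = (v2_after - v1_after) / (v1_before - v2_before)
Numerator = 7.38 - 0.6 = 6.78
Denominator = 18.67 - 0 = 18.67
e = 6.78 / 18.67 = 0.3631

0.3631


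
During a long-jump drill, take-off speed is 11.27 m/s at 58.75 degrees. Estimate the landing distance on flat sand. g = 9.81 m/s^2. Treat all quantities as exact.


R = v^2 * sin(2*theta) / g
Convert angle to radians: theta = 58.75 deg = 1.0254 rad
sin(2*theta) = sin(2.0508) = 0.887
R = 11.27^2 * 0.887 / 9.81
R = 127.0129 * 0.887 / 9.81 = 11.4844 m

11.4844 m


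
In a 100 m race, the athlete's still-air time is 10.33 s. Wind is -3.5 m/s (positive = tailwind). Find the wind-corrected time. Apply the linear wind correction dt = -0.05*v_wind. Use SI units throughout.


dt = -0.05 * v_wind = -0.05 * -3.5 = 0.175 s
t_corrected = t_still + dt = 10.33 + (0.175)
t_corrected = 10.505 s

10.505 s


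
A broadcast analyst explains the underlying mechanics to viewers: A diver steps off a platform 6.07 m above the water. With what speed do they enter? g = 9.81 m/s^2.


v = sqrt(2 * g * h)
v = sqrt(2 * 9.81 * 6.07)
v = sqrt(119.0934) = 10.913 m/s

10.913 m/s


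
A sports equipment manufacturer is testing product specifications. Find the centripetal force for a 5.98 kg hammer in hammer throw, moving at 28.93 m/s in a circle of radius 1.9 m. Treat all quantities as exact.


Fc = m * v^2 / r
v^2 = 28.93^2 = 836.9449
Fc = 5.98 * 836.9449 / 1.9
Fc = 5004.9305 / 1.9 = 2634.1739 N

2634.1739 N


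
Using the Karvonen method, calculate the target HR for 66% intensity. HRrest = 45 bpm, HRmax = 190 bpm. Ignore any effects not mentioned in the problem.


Target = HRrest + pct*(HRmax - HRrest)
Heart rate reserve = HRmax - HRrest = 190 - 45 = 145 bpm
Fraction = 66% = 0.66
Target = 45 + 0.66 * 145
Target = 45 + 95.7 = 140.7 bpm

140.7 bpm


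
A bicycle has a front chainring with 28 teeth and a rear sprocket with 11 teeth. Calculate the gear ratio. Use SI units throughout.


GR = front_teeth / rear_teeth
GR = 28 / 11
GR = 2.5455

2.5455


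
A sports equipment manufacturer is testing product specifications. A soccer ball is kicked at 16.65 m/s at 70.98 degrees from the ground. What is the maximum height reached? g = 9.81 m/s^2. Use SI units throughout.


H = (v*sin(theta))^2 / (2*g)
vy = v*sin(theta) = 16.65 * sin(70.98 deg) = 15.741 m/s
H = vy^2 / (2*g) = 247.7788 / (2*9.81)
H = 247.7788 / 19.62 = 12.6289 m

12.6289 m


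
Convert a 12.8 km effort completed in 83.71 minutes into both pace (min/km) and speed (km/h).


Pace = time / distance = 83.71 min / 12.8 km = 6.5398 min/km
Speed = distance / time_in_hours = 12.8 / 1.3952 hr
Speed = 9.1745 km/h

6.5398 min/km, 9.1745 km/h


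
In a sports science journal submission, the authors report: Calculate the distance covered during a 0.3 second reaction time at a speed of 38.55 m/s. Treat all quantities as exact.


d = v * t
d = 38.55 * 0.3
d = 11.565 m

11.565 m


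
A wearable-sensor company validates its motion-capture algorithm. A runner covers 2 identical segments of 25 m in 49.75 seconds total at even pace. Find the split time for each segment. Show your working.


Split time = total_time / n_laps = 49.75 / 2
Split time = 24.875 s per lap

24.875 s


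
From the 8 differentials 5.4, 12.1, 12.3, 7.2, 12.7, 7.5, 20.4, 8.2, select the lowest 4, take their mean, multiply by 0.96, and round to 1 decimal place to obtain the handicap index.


All differentials: 5.4, 12.1, 12.3, 7.2, 12.7, 7.5, 20.4, 8.2
Sorted: 5.4, 7.2, 7.5, 8.2, 12.1, 12.3, 12.7, 20.4
Best 4: 5.4, 7.2, 7.5, 8.2
Average of best = 28.3 / 4 = 7.075
Raw index = 7.075 * 0.96 = 6.792
Handicap index = round(6.792, 1) = 6.8

6.8


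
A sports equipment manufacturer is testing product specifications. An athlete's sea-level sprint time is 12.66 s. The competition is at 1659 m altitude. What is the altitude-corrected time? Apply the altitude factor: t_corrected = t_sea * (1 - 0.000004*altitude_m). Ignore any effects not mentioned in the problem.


Correction factor = 1 - 0.000004 * 1659 = 0.993364
t_corrected = t_sea * factor = 12.66 * 0.993364
t_corrected = 12.576 s

12.576 s


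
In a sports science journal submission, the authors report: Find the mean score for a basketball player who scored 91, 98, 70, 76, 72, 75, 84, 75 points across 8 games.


Average = sum / n
Sum = 641
Average = 641 / 8 = 80.125

80.125


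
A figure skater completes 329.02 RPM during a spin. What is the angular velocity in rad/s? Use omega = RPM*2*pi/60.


omega = RPM * 2 * pi / 60
omega = 329.02 * 2 * 3.14159 / 60
omega = 2067.2936 / 60 = 34.4549 rad/s

34.4549 rad/s


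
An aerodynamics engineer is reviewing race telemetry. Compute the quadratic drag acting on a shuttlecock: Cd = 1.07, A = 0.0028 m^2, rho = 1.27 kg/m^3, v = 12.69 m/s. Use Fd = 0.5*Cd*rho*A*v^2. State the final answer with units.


Fd = 0.5 * Cd * rho * A * v^2
Fd = 0.5 * 1.07 * 1.27 * 0.0028 * 12.69^2
v^2 = 161.0361
Fd = 0.5 * 1.07 * 1.27 * 0.0028 * 161.0361 = 0.3064 N

0.3064 N


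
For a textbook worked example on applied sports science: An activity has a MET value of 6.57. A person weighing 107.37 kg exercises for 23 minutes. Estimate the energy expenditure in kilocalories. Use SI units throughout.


kcal = MET * mass * time_hr
Convert time: 23 min = 0.3833 hr
kcal = 6.57 * 107.37 * 0.3833
kcal = 270.4113 kcal

270.4113 kcal


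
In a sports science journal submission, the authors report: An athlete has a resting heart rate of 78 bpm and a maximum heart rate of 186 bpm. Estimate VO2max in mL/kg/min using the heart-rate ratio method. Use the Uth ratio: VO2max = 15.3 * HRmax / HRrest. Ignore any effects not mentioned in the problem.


VO2max = 15.3 * HRmax / HRrest
VO2max = 15.3 * 186 / 78
VO2max = 2845.8 / 78 = 36.4846 mL/kg/min

36.4846 mL/kg/min


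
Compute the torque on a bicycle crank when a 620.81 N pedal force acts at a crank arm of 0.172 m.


tau = F * d
tau = 620.81 * 0.172
tau = 106.7793 N*m

106.7793 N*m


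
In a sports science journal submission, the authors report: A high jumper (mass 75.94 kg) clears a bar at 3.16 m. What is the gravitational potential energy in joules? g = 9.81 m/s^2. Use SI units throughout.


PE = m * g * h
PE = 75.94 * 9.81 * 3.16
PE = 744.9714 * 3.16 = 2354.1096 J

2354.1096 J


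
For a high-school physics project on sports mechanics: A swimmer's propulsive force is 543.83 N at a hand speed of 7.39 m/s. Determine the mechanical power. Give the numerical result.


P = F * v
P = 543.83 * 7.39
P = 4018.9037 W

4018.9037 W


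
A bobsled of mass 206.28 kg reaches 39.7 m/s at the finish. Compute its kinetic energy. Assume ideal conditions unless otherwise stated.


KE = 0.5 * m * v^2
KE = 0.5 * 206.28 * 39.7^2
KE = 0.5 * 206.28 * 1576.09 = 162557.9226 J

162557.9226 J


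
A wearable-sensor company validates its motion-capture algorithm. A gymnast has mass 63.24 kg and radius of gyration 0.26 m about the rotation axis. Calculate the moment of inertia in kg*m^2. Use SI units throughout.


I = m * k^2
I = 63.24 * 0.26^2
I = 63.24 * 0.0676 = 4.275 kg*m^2

4.275 kg*m^2


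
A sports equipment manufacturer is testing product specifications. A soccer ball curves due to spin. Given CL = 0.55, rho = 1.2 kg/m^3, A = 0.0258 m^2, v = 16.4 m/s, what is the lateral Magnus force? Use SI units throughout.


FM = 0.5 * CL * rho * A * v^2
FM = 0.5 * 0.55 * 1.2 * 0.0258 * 16.4^2
v^2 = 268.96
FM = 0.5 * 0.55 * 1.2 * 0.0258 * 268.96 = 2.2899 N

2.2899 N


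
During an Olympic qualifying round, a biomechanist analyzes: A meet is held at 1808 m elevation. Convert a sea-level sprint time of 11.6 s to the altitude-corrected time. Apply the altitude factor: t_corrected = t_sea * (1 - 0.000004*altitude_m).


Correction factor = 1 - 0.000004 * 1808 = 0.992768
t_corrected = t_sea * factor = 11.6 * 0.992768
t_corrected = 11.5161 s

11.5161 s


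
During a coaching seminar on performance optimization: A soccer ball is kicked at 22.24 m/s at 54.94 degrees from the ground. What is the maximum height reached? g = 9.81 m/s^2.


H = (v*sin(theta))^2 / (2*g)
vy = v*sin(theta) = 22.24 * sin(54.94 deg) = 18.2046 m/s
H = vy^2 / (2*g) = 331.4065 / (2*9.81)
H = 331.4065 / 19.62 = 16.8913 m

16.8913 m


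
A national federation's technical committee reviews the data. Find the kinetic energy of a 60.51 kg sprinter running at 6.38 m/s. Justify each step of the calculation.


KE = 0.5 * m * v^2
KE = 0.5 * 60.51 * 6.38^2
KE = 0.5 * 60.51 * 40.7044 = 1231.5116 J

1231.5116 J


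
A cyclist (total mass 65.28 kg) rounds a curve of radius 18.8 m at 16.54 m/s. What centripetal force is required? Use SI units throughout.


Fc = m * v^2 / r
v^2 = 16.54^2 = 273.5716
Fc = 65.28 * 273.5716 / 18.8
Fc = 17858.754 / 18.8 = 949.9337 N

949.9337 N


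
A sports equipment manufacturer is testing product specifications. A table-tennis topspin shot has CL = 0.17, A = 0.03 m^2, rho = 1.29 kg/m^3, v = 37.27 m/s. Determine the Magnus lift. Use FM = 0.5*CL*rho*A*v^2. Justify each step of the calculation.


FM = 0.5 * CL * rho * A * v^2
FM = 0.5 * 0.17 * 1.29 * 0.03 * 37.27^2
v^2 = 1389.0529
FM = 0.5 * 0.17 * 1.29 * 0.03 * 1389.0529 = 4.5693 N

4.5693 N


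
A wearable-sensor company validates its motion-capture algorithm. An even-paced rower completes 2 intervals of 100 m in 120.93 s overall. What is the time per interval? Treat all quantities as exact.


Split time = total_time / n_laps = 120.93 / 2
Split time = 60.465 s per lap

60.465 s


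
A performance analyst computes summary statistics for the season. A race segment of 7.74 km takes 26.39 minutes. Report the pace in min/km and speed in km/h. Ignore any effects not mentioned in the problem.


Pace = time / distance = 26.39 min / 7.74 km = 3.4096 min/km
Speed = distance / time_in_hours = 7.74 / 0.4398 hr
Speed = 17.5976 km/h

3.4096 min/km, 17.5976 km/h


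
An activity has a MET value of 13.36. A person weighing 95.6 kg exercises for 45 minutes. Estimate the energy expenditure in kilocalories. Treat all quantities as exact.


kcal = MET * mass * time_hr
Convert time: 45 min = 0.75 hr
kcal = 13.36 * 95.6 * 0.75
kcal = 957.912 kcal

957.912 kcal


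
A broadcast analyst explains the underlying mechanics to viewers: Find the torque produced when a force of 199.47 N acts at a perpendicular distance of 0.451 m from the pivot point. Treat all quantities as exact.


tau = F * d
tau = 199.47 * 0.451
tau = 89.961 N*m

89.961 N*m


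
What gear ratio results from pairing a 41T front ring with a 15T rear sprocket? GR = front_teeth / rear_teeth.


GR = front_teeth / rear_teeth
GR = 41 / 15
GR = 2.7333

2.7333


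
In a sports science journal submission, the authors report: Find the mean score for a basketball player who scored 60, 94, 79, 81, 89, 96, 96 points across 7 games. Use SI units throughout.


Average = sum / n
Sum = 595
Average = 595 / 7 = 85

85


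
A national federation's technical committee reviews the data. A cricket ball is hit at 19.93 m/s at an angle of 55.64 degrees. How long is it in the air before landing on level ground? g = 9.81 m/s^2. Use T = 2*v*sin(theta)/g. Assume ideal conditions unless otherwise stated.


T = 2*v*sin(theta)/g
sin(theta) = sin(55.64 deg) = 0.8255
T = 2*19.93*0.8255 / 9.81
T = 32.9047 / 9.81 = 3.3542 s

3.3542 s


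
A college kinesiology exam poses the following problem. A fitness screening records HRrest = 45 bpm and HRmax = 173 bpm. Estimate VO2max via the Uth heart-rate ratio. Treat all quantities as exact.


VO2max = 15.3 * HRmax / HRrest
VO2max = 15.3 * 173 / 45
VO2max = 2646.9 / 45 = 58.82 mL/kg/min

58.82 mL/kg/min


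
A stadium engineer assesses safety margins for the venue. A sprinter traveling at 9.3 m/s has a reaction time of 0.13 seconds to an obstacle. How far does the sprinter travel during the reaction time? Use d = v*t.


d = v * t
d = 9.3 * 0.13
d = 1.209 m

1.209 m


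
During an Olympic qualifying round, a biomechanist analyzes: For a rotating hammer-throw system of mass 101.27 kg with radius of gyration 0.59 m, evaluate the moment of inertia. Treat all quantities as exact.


I = m * k^2
I = 101.27 * 0.59^2
I = 101.27 * 0.3481 = 35.2521 kg*m^2

35.2521 kg*m^2


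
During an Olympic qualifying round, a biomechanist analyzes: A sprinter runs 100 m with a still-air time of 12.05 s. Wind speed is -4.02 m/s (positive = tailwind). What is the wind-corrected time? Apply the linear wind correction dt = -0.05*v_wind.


dt = -0.05 * v_wind = -0.05 * -4.02 = 0.201 s
t_corrected = t_still + dt = 12.05 + (0.201)
t_corrected = 12.251 s

12.251 s


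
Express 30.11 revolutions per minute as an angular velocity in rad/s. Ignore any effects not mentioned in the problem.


omega = RPM * 2 * pi / 60
omega = 30.11 * 2 * 3.14159 / 60
omega = 189.1867 / 60 = 3.1531 rad/s

3.1531 rad/s


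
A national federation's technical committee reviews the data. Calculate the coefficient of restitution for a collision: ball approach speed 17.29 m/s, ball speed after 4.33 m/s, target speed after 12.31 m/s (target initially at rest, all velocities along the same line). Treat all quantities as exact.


e = (v2_after - v1_after) / (v1_before - v2_before)
Numerator = 12.31 - 4.33 = 7.98
Denominator = 17.29 - 0 = 17.29
e = 7.98 / 17.29 = 0.4615

0.4615


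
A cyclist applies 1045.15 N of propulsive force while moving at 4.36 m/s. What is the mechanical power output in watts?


P = F * v
P = 1045.15 * 4.36
P = 4556.854 W

4556.854 W


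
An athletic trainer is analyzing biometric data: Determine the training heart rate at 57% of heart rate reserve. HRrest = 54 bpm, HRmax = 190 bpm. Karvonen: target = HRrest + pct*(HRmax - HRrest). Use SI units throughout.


Target = HRrest + pct*(HRmax - HRrest)
Heart rate reserve = HRmax - HRrest = 190 - 54 = 136 bpm
Fraction = 57% = 0.57
Target = 54 + 0.57 * 136
Target = 54 + 77.52 = 131.52 bpm

131.52 bpm


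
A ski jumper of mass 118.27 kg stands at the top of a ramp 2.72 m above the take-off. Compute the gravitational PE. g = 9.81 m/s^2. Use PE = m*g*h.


PE = m * g * h
PE = 118.27 * 9.81 * 2.72
PE = 1160.2287 * 2.72 = 3155.8221 J

3155.8221 J


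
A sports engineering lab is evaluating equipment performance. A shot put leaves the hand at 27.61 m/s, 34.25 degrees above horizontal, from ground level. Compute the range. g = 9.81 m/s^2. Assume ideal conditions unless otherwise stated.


R = v^2 * sin(2*theta) / g
Convert angle to radians: theta = 34.25 deg = 0.5978 rad
sin(2*theta) = sin(1.1956) = 0.9304
R = 27.61^2 * 0.9304 / 9.81
R = 762.3121 * 0.9304 / 9.81 = 72.3006 m

72.3006 m


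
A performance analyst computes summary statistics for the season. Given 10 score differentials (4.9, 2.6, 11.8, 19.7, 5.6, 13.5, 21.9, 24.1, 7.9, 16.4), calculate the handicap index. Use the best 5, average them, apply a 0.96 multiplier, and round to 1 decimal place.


All differentials: 4.9, 2.6, 11.8, 19.7, 5.6, 13.5, 21.9, 24.1, 7.9, 16.4
Sorted: 2.6, 4.9, 5.6, 7.9, 11.8, 13.5, 16.4, 19.7, 21.9, 24.1
Best 5: 2.6, 4.9, 5.6, 7.9, 11.8
Average of best = 32.8 / 5 = 6.56
Raw index = 6.56 * 0.96 = 6.2976
Handicap index = round(6.2976, 1) = 6.3

6.3


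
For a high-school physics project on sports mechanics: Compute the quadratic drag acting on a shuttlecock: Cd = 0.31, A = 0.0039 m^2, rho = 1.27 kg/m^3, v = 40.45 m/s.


Fd = 0.5 * Cd * rho * A * v^2
Fd = 0.5 * 0.31 * 1.27 * 0.0039 * 40.45^2
v^2 = 1636.2025
Fd = 0.5 * 0.31 * 1.27 * 0.0039 * 1636.2025 = 1.2561 N

1.2561 N


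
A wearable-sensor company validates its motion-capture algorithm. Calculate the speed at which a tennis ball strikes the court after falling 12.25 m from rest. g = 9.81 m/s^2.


v = sqrt(2 * g * h)
v = sqrt(2 * 9.81 * 12.25)
v = sqrt(240.345) = 15.5031 m/s

15.5031 m/s
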